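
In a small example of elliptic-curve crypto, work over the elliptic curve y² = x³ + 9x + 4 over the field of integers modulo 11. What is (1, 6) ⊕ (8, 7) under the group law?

(0, 2)

(1, 6) + (8, 7). λ = (7 - 6)/(8 - 1) ≡ 1/7 mod 11. 7⁻¹ ≡ 8 (mod 11), so λ ≡ 8.
  x = λ² - 1 - 8 = 64 - 9 ≡ 0; y = λ·(1 - 0) - 6 ≡ 2. → (0, 2)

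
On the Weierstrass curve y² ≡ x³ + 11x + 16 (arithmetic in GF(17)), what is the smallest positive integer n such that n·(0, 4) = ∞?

5

2P: tangent at (0, 4): λ = (3·0² + 11)/(2·4) ≡ 11/8. 8⁻¹ ≡ 15 (mod 17) since 8·15 = 120 ≡ 1, so λ ≡ 11·15 ≡ 12.
  x = λ² - 0 - 0 = 144 - 0 ≡ 8; y = λ·(0 - 8) - 4 ≡ 2. → (8, 2)
3P: (8, 2) + (0, 4). λ = (4 - 2)/(0 - 8) ≡ 2/9 mod 17. 9⁻¹ ≡ 2 (mod 17) since 9·2 = 18 ≡ 1, so λ ≡ 4.
  x = λ² - 8 - 0 = 16 - 8 ≡ 8; y = λ·(8 - 8) - 2 ≡ 15. → (8, 15)
4P: (8, 15) + (0, 4). λ = (4 - 15)/(0 - 8) ≡ 6/9 mod 17. 9⁻¹ ≡ 2 (mod 17), so λ ≡ 12.
  x = λ² - 8 - 0 = 144 - 8 ≡ 0; y = λ·(8 - 0) - 15 ≡ 13. → (0, 13)
5P: (0, 13) + (0, 4): same x and y₁ ≡ -y₂, so the sum is ∞.
5P = ∞, so the order is 5.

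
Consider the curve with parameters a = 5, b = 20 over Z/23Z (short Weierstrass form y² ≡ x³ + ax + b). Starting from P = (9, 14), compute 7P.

(18, 10)

Double-and-add on 7 = (111)₂. Start with P = (9, 14) for the leading 1-bit.
double: tangent at (9, 14): λ = (3·9² + 5)/(2·14) ≡ 18/5. 5⁻¹ ≡ 14 (mod 23), so λ ≡ 18·14 ≡ 22.
  x = λ² - 9 - 9 = 484 - 18 ≡ 6; y = λ·(9 - 6) - 14 ≡ 6. → (6, 6)
add P: (6, 6) + (9, 14). λ = (14 - 6)/(9 - 6) ≡ 8/3 mod 23. 3⁻¹ ≡ 8 (mod 23) since 3·8 = 24 ≡ 1, so λ ≡ 18.
  x = λ² - 6 - 9 = 324 - 15 ≡ 10; y = λ·(6 - 10) - 6 ≡ 14. → (10, 14)
double: tangent at (10, 14): λ = (3·10² + 5)/(2·14) ≡ 6/5. 5⁻¹ ≡ 14 (mod 23), so λ ≡ 6·14 ≡ 15.
  x = λ² - 10 - 10 = 225 - 20 ≡ 21; y = λ·(10 - 21) - 14 ≡ 5. → (21, 5)
add P: (21, 5) + (9, 14). λ = (14 - 5)/(9 - 21) ≡ 9/11 mod 23. 11⁻¹ ≡ 21 (mod 23), so λ ≡ 5.
  x = λ² - 21 - 9 = 25 - 30 ≡ 18; y = λ·(21 - 18) - 5 ≡ 10. → (18, 10)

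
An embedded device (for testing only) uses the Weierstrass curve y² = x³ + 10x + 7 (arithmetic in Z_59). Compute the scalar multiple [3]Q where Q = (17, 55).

Repeated addition: build up to 3Q.
2Q: tangent at (17, 55): λ = (3·17² + 10)/(2·55) ≡ 51/51. 51⁻¹ ≡ 22 (mod 59), so λ ≡ 51·22 ≡ 1.
  x = λ² - 17 - 17 = 1 - 34 ≡ 26; y = λ·(17 - 26) - 55 ≡ 54. → (26, 54)
3Q: (26, 54) + (17, 55). λ = (55 - 54)/(17 - 26) ≡ 1/50 mod 59. 50⁻¹ ≡ 13 (mod 59) since 50·13 = 650 ≡ 1, so λ ≡ 13.
  x = λ² - 26 - 17 = 169 - 43 ≡ 8; y = λ·(26 - 8) - 54 ≡ 3. → (8, 3)

(8, 3)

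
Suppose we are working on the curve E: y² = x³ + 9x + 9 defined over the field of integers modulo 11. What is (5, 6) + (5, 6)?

tangent at (5, 6): λ = (3·5² + 9)/(2·6) ≡ 7/1. 1⁻¹ ≡ 1 (mod 11), so λ ≡ 7·1 ≡ 7.
  x = λ² - 5 - 5 = 49 - 10 ≡ 6; y = λ·(5 - 6) - 6 ≡ 9. → (6, 9)

(6, 9)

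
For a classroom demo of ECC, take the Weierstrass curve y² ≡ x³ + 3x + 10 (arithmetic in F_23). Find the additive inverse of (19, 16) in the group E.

(19, 7)

-(19, 16) = (19, -16 mod 23) = (19, 7).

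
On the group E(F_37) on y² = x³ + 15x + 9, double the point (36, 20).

(1, 5)

tangent at (36, 20): λ = (3·36² + 15)/(2·20) ≡ 18/3. 3⁻¹ ≡ 25 (mod 37) since 3·25 = 75 ≡ 1, so λ ≡ 18·25 ≡ 6.
  x = λ² - 36 - 36 = 36 - 72 ≡ 1; y = λ·(36 - 1) - 20 ≡ 5. → (1, 5)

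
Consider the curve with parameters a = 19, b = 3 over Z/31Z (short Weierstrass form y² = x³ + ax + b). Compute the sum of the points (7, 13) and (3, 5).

(25, 13)

(7, 13) + (3, 5). λ = (5 - 13)/(3 - 7) ≡ 23/27 mod 31. 27⁻¹ ≡ 23 (mod 31), so λ ≡ 2.
  x = λ² - 7 - 3 = 4 - 10 ≡ 25; y = λ·(7 - 25) - 13 ≡ 13. → (25, 13)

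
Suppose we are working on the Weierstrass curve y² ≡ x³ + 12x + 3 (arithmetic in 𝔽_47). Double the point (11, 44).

tangent at (11, 44): λ = (3·11² + 12)/(2·44) ≡ 46/41. 41⁻¹ ≡ 39 (mod 47) since 41·39 = 1599 ≡ 1, so λ ≡ 46·39 ≡ 8.
  x = λ² - 11 - 11 = 64 - 22 ≡ 42; y = λ·(11 - 42) - 44 ≡ 37. → (42, 37)

(42, 37)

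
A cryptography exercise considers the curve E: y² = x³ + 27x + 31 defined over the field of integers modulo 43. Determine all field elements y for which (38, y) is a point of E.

none

x³ + 27x + 31 = 55929 ≡ 29 (mod 43).
29 is a non-residue mod 43; no y exists.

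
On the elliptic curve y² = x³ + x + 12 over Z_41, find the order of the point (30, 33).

8

2P: tangent at (30, 33): λ = (3·30² + 1)/(2·33) ≡ 36/25. 25⁻¹ ≡ 23 (mod 41), so λ ≡ 36·23 ≡ 8.
  x = λ² - 30 - 30 = 64 - 60 ≡ 4; y = λ·(30 - 4) - 33 ≡ 11. → (4, 11)
3P: (4, 11) + (30, 33). λ = (33 - 11)/(30 - 4) ≡ 22/26 mod 41. 26⁻¹ ≡ 30 (mod 41), so λ ≡ 4.
  x = λ² - 4 - 30 = 16 - 34 ≡ 23; y = λ·(4 - 23) - 11 ≡ 36. → (23, 36)
4P: (23, 36) + (30, 33). λ = (33 - 36)/(30 - 23) ≡ 38/7 mod 41. 7⁻¹ ≡ 6 (mod 41), so λ ≡ 23.
  x = λ² - 23 - 30 = 529 - 53 ≡ 25; y = λ·(23 - 25) - 36 ≡ 0. → (25, 0)
5P: (25, 0) + (30, 33). λ = (33 - 0)/(30 - 25) ≡ 33/5 mod 41. 5⁻¹ ≡ 33 (mod 41) since 5·33 = 165 ≡ 1, so λ ≡ 23.
  x = λ² - 25 - 30 = 529 - 55 ≡ 23; y = λ·(25 - 23) - 0 ≡ 5. → (23, 5)
6P: (23, 5) + (30, 33). λ = (33 - 5)/(30 - 23) ≡ 28/7 mod 41. 7⁻¹ ≡ 6 (mod 41), so λ ≡ 4.
  x = λ² - 23 - 30 = 16 - 53 ≡ 4; y = λ·(23 - 4) - 5 ≡ 30. → (4, 30)
7P: (4, 30) + (30, 33). λ = (33 - 30)/(30 - 4) ≡ 3/26 mod 41. 26⁻¹ ≡ 30 (mod 41) since 26·30 = 780 ≡ 1, so λ ≡ 8.
  x = λ² - 4 - 30 = 64 - 34 ≡ 30; y = λ·(4 - 30) - 30 ≡ 8. → (30, 8)
8P: (30, 8) + (30, 33): same x and y₁ ≡ -y₂, so the sum is O.
8P = O, so the order is 8.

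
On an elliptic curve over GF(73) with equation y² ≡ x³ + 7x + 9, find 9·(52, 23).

(38, 18)

Write P = (52, 23).
Repeated addition: build up to 9P.
2P: tangent at (52, 23): λ = (3·52² + 7)/(2·23) ≡ 16/46. 46⁻¹ ≡ 27 (mod 73), so λ ≡ 16·27 ≡ 67.
  x = λ² - 52 - 52 = 4489 - 104 ≡ 5; y = λ·(52 - 5) - 23 ≡ 60. → (5, 60)
3P: (5, 60) + (52, 23). λ = (23 - 60)/(52 - 5) ≡ 36/47 mod 73. 47⁻¹ ≡ 14 (mod 73), so λ ≡ 66.
  x = λ² - 5 - 52 = 4356 - 57 ≡ 65; y = λ·(5 - 65) - 60 ≡ 68. → (65, 68)
4P: (65, 68) + (52, 23). λ = (23 - 68)/(52 - 65) ≡ 28/60 mod 73. 60⁻¹ ≡ 28 (mod 73), so λ ≡ 54.
  x = λ² - 65 - 52 = 2916 - 117 ≡ 25; y = λ·(65 - 25) - 68 ≡ 48. → (25, 48)
5P: (25, 48) + (52, 23). λ = (23 - 48)/(52 - 25) ≡ 48/27 mod 73. 27⁻¹ ≡ 46 (mod 73) since 27·46 = 1242 ≡ 1, so λ ≡ 18.
  x = λ² - 25 - 52 = 324 - 77 ≡ 28; y = λ·(25 - 28) - 48 ≡ 44. → (28, 44)
6P: (28, 44) + (52, 23). λ = (23 - 44)/(52 - 28) ≡ 52/24 mod 73. 24⁻¹ ≡ 70 (mod 73), so λ ≡ 63.
  x = λ² - 28 - 52 = 3969 - 80 ≡ 20; y = λ·(28 - 20) - 44 ≡ 22. → (20, 22)
7P: (20, 22) + (52, 23). λ = (23 - 22)/(52 - 20) ≡ 1/32 mod 73. 32⁻¹ ≡ 16 (mod 73) since 32·16 = 512 ≡ 1, so λ ≡ 16.
  x = λ² - 20 - 52 = 256 - 72 ≡ 38; y = λ·(20 - 38) - 22 ≡ 55. → (38, 55)
8P: (38, 55) + (52, 23). λ = (23 - 55)/(52 - 38) ≡ 41/14 mod 73. 14⁻¹ ≡ 47 (mod 73), so λ ≡ 29.
  x = λ² - 38 - 52 = 841 - 90 ≡ 21; y = λ·(38 - 21) - 55 ≡ 0. → (21, 0)
9P: (21, 0) + (52, 23). λ = (23 - 0)/(52 - 21) ≡ 23/31 mod 73. 31⁻¹ ≡ 33 (mod 73) since 31·33 = 1023 ≡ 1, so λ ≡ 29.
  x = λ² - 21 - 52 = 841 - 73 ≡ 38; y = λ·(21 - 38) - 0 ≡ 18. → (38, 18)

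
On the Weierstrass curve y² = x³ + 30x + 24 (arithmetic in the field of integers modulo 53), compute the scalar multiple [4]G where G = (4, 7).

(24, 29)

Repeated addition: build up to 4G.
2G: tangent at (4, 7): λ = (3·4² + 30)/(2·7) ≡ 25/14. 14⁻¹ ≡ 19 (mod 53) since 14·19 = 266 ≡ 1, so λ ≡ 25·19 ≡ 51.
  x = λ² - 4 - 4 = 2601 - 8 ≡ 49; y = λ·(4 - 49) - 7 ≡ 30. → (49, 30)
3G: (49, 30) + (4, 7). λ = (7 - 30)/(4 - 49) ≡ 30/8 mod 53. 8⁻¹ ≡ 20 (mod 53), so λ ≡ 17.
  x = λ² - 49 - 4 = 289 - 53 ≡ 24; y = λ·(49 - 24) - 30 ≡ 24. → (24, 24)
4G: (24, 24) + (4, 7). λ = (7 - 24)/(4 - 24) ≡ 36/33 mod 53. 33⁻¹ ≡ 45 (mod 53), so λ ≡ 30.
  x = λ² - 24 - 4 = 900 - 28 ≡ 24; y = λ·(24 - 24) - 24 ≡ 29. → (24, 29)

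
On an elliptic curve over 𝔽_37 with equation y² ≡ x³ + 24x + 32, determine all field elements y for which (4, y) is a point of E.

x³ + 24x + 32 = 192 ≡ 7 (mod 37).
Square roots of 7 mod 37: 9 and 28 (since 9² = 81 ≡ 7).

9, 28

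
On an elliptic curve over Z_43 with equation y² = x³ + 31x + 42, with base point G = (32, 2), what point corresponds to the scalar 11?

(42, 28)

Repeated addition: build up to 11G.
2G: tangent at (32, 2): λ = (3·32² + 31)/(2·2) ≡ 7/4. 4⁻¹ ≡ 11 (mod 43), so λ ≡ 7·11 ≡ 34.
  x = λ² - 32 - 32 = 1156 - 64 ≡ 17; y = λ·(32 - 17) - 2 ≡ 35. → (17, 35)
3G: (17, 35) + (32, 2). λ = (2 - 35)/(32 - 17) ≡ 10/15 mod 43. 15⁻¹ ≡ 23 (mod 43), so λ ≡ 15.
  x = λ² - 17 - 32 = 225 - 49 ≡ 4; y = λ·(17 - 4) - 35 ≡ 31. → (4, 31)
4G: (4, 31) + (32, 2). λ = (2 - 31)/(32 - 4) ≡ 14/28 mod 43. 28⁻¹ ≡ 20 (mod 43) since 28·20 = 560 ≡ 1, so λ ≡ 22.
  x = λ² - 4 - 32 = 484 - 36 ≡ 18; y = λ·(4 - 18) - 31 ≡ 5. → (18, 5)
5G: (18, 5) + (32, 2). λ = (2 - 5)/(32 - 18) ≡ 40/14 mod 43. 14⁻¹ ≡ 40 (mod 43) since 14·40 = 560 ≡ 1, so λ ≡ 9.
  x = λ² - 18 - 32 = 81 - 50 ≡ 31; y = λ·(18 - 31) - 5 ≡ 7. → (31, 7)
6G: (31, 7) + (32, 2). λ = (2 - 7)/(32 - 31) ≡ 38/1 mod 43. 1⁻¹ ≡ 1 (mod 43), so λ ≡ 38.
  x = λ² - 31 - 32 = 1444 - 63 ≡ 5; y = λ·(31 - 5) - 7 ≡ 35. → (5, 35)
7G: (5, 35) + (32, 2). λ = (2 - 35)/(32 - 5) ≡ 10/27 mod 43. 27⁻¹ ≡ 8 (mod 43) since 27·8 = 216 ≡ 1, so λ ≡ 37.
  x = λ² - 5 - 32 = 1369 - 37 ≡ 42; y = λ·(5 - 42) - 35 ≡ 15. → (42, 15)
8G: (42, 15) + (32, 2). λ = (2 - 15)/(32 - 42) ≡ 30/33 mod 43. 33⁻¹ ≡ 30 (mod 43), so λ ≡ 40.
  x = λ² - 42 - 32 = 1600 - 74 ≡ 21; y = λ·(42 - 21) - 15 ≡ 8. → (21, 8)
9G: (21, 8) + (32, 2). λ = (2 - 8)/(32 - 21) ≡ 37/11 mod 43. 11⁻¹ ≡ 4 (mod 43), so λ ≡ 19.
  x = λ² - 21 - 32 = 361 - 53 ≡ 7; y = λ·(21 - 7) - 8 ≡ 0. → (7, 0)
10G: (7, 0) + (32, 2). λ = (2 - 0)/(32 - 7) ≡ 2/25 mod 43. 25⁻¹ ≡ 31 (mod 43) since 25·31 = 775 ≡ 1, so λ ≡ 19.
  x = λ² - 7 - 32 = 361 - 39 ≡ 21; y = λ·(7 - 21) - 0 ≡ 35. → (21, 35)
11G: (21, 35) + (32, 2). λ = (2 - 35)/(32 - 21) ≡ 10/11 mod 43. 11⁻¹ ≡ 4 (mod 43), so λ ≡ 40.
  x = λ² - 21 - 32 = 1600 - 53 ≡ 42; y = λ·(21 - 42) - 35 ≡ 28. → (42, 28)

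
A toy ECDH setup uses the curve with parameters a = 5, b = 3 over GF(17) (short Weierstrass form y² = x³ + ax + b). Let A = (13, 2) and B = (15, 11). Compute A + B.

(13, 2) + (15, 11). λ = (11 - 2)/(15 - 13) ≡ 9/2 mod 17. 2⁻¹ ≡ 9 (mod 17), so λ ≡ 13.
  x = λ² - 13 - 15 = 169 - 28 ≡ 5; y = λ·(13 - 5) - 2 ≡ 0. → (5, 0)

(5, 0)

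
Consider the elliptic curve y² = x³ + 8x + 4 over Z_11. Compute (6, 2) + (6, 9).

The two points share x = 6 and their y-coordinates satisfy 2 + 9 ≡ 0 (mod 11), so they are inverses. Their sum is the point at infinity.

O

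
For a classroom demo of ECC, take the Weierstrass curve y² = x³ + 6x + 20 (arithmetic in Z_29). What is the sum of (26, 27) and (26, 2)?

O

The two points share x = 26 and their y-coordinates satisfy 27 + 2 ≡ 0 (mod 29), so they are inverses. Their sum is the point at infinity.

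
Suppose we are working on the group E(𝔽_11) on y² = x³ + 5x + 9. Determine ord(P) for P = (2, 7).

2P: tangent at (2, 7): λ = (3·2² + 5)/(2·7) ≡ 6/3. 3⁻¹ ≡ 4 (mod 11) since 3·4 = 12 ≡ 1, so λ ≡ 6·4 ≡ 2.
  x = λ² - 2 - 2 = 4 - 4 ≡ 0; y = λ·(2 - 0) - 7 ≡ 8. → (0, 8)
3P: (0, 8) + (2, 7). λ = (7 - 8)/(2 - 0) ≡ 10/2 mod 11. 2⁻¹ ≡ 6 (mod 11), so λ ≡ 5.
  x = λ² - 0 - 2 = 25 - 2 ≡ 1; y = λ·(0 - 1) - 8 ≡ 9. → (1, 9)
4P: (1, 9) + (2, 7). λ = (7 - 9)/(2 - 1) ≡ 9/1 mod 11. 1⁻¹ ≡ 1 (mod 11) since 1·1 = 1 ≡ 1, so λ ≡ 9.
  x = λ² - 1 - 2 = 81 - 3 ≡ 1; y = λ·(1 - 1) - 9 ≡ 2. → (1, 2)
5P: (1, 2) + (2, 7). λ = (7 - 2)/(2 - 1) ≡ 5/1 mod 11. 1⁻¹ ≡ 1 (mod 11), so λ ≡ 5.
  x = λ² - 1 - 2 = 25 - 3 ≡ 0; y = λ·(1 - 0) - 2 ≡ 3. → (0, 3)
6P: (0, 3) + (2, 7). λ = (7 - 3)/(2 - 0) ≡ 4/2 mod 11. 2⁻¹ ≡ 6 (mod 11) since 2·6 = 12 ≡ 1, so λ ≡ 2.
  x = λ² - 0 - 2 = 4 - 2 ≡ 2; y = λ·(0 - 2) - 3 ≡ 4. → (2, 4)
7P: (2, 4) + (2, 7): same x and y₁ ≡ -y₂, so the sum is 𝒪.
7P = 𝒪, so the order is 7.

7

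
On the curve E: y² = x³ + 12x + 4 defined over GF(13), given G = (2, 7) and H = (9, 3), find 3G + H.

(2, 6)

First 3G:
Repeated addition: build up to 3G.
2G: tangent at (2, 7): λ = (3·2² + 12)/(2·7) ≡ 11/1. 1⁻¹ ≡ 1 (mod 13), so λ ≡ 11·1 ≡ 11.
  x = λ² - 2 - 2 = 121 - 4 ≡ 0; y = λ·(2 - 0) - 7 ≡ 2. → (0, 2)
3G: (0, 2) + (2, 7). λ = (7 - 2)/(2 - 0) ≡ 5/2 mod 13. 2⁻¹ ≡ 7 (mod 13) since 2·7 = 14 ≡ 1, so λ ≡ 9.
  x = λ² - 0 - 2 = 81 - 2 ≡ 1; y = λ·(0 - 1) - 2 ≡ 2. → (1, 2)
3G = (1, 2).
Finally 3G + H:
(1, 2) + (9, 3). λ = (3 - 2)/(9 - 1) ≡ 1/8 mod 13. 8⁻¹ ≡ 5 (mod 13), so λ ≡ 5.
  x = λ² - 1 - 9 = 25 - 10 ≡ 2; y = λ·(1 - 2) - 2 ≡ 6. → (2, 6)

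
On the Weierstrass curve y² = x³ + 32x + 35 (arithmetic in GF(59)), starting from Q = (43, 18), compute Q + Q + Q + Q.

Double-and-add on 4 = (100)₂. Start with Q = (43, 18) for the leading 1-bit.
double: tangent at (43, 18): λ = (3·43² + 32)/(2·18) ≡ 33/36. 36⁻¹ ≡ 41 (mod 59) since 36·41 = 1476 ≡ 1, so λ ≡ 33·41 ≡ 55.
  x = λ² - 43 - 43 = 3025 - 86 ≡ 48; y = λ·(43 - 48) - 18 ≡ 2. → (48, 2)
double: tangent at (48, 2): λ = (3·48² + 32)/(2·2) ≡ 41/4. 4⁻¹ ≡ 15 (mod 59), so λ ≡ 41·15 ≡ 25.
  x = λ² - 48 - 48 = 625 - 96 ≡ 57; y = λ·(48 - 57) - 2 ≡ 9. → (57, 9)

(57, 9)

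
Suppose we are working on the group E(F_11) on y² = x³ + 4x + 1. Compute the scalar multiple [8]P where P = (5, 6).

Repeated addition: build up to 8P.
2P: tangent at (5, 6): λ = (3·5² + 4)/(2·6) ≡ 2/1. 1⁻¹ ≡ 1 (mod 11) since 1·1 = 1 ≡ 1, so λ ≡ 2·1 ≡ 2.
  x = λ² - 5 - 5 = 4 - 10 ≡ 5; y = λ·(5 - 5) - 6 ≡ 5. → (5, 5)
3P: (5, 5) + (5, 6): same x and y₁ ≡ -y₂, so the sum is O.
4P: O + (5, 6) = (5, 6) (identity).
5P: tangent at (5, 6): λ = (3·5² + 4)/(2·6) ≡ 2/1. 1⁻¹ ≡ 1 (mod 11) since 1·1 = 1 ≡ 1, so λ ≡ 2·1 ≡ 2.
  x = λ² - 5 - 5 = 4 - 10 ≡ 5; y = λ·(5 - 5) - 6 ≡ 5. → (5, 5)
6P: (5, 5) + (5, 6): same x and y₁ ≡ -y₂, so the sum is O.
7P: O + (5, 6) = (5, 6) (identity).
8P: tangent at (5, 6): λ = (3·5² + 4)/(2·6) ≡ 2/1. 1⁻¹ ≡ 1 (mod 11), so λ ≡ 2·1 ≡ 2.
  x = λ² - 5 - 5 = 4 - 10 ≡ 5; y = λ·(5 - 5) - 6 ≡ 5. → (5, 5)

(5, 5)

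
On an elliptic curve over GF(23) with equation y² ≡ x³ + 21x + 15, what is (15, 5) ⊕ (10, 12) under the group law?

(11, 17)

(15, 5) + (10, 12). λ = (12 - 5)/(10 - 15) ≡ 7/18 mod 23. 18⁻¹ ≡ 9 (mod 23) since 18·9 = 162 ≡ 1, so λ ≡ 17.
  x = λ² - 15 - 10 = 289 - 25 ≡ 11; y = λ·(15 - 11) - 5 ≡ 17. → (11, 17)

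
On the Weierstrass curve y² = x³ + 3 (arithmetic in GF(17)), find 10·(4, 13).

(11, 5)

Write G = (4, 13).
Double-and-add on 10 = (1010)₂. Start with G = (4, 13) for the leading 1-bit.
double: tangent at (4, 13): λ = (3·4² + 0)/(2·13) ≡ 14/9. 9⁻¹ ≡ 2 (mod 17), so λ ≡ 14·2 ≡ 11.
  x = λ² - 4 - 4 = 121 - 8 ≡ 11; y = λ·(4 - 11) - 13 ≡ 12. → (11, 12)
double: tangent at (11, 12): λ = (3·11² + 0)/(2·12) ≡ 6/7. 7⁻¹ ≡ 5 (mod 17), so λ ≡ 6·5 ≡ 13.
  x = λ² - 11 - 11 = 169 - 22 ≡ 11; y = λ·(11 - 11) - 12 ≡ 5. → (11, 5)
add G: (11, 5) + (4, 13). λ = (13 - 5)/(4 - 11) ≡ 8/10 mod 17. 10⁻¹ ≡ 12 (mod 17), so λ ≡ 11.
  x = λ² - 11 - 4 = 121 - 15 ≡ 4; y = λ·(11 - 4) - 5 ≡ 4. → (4, 4)
double: tangent at (4, 4): λ = (3·4² + 0)/(2·4) ≡ 14/8. 8⁻¹ ≡ 15 (mod 17), so λ ≡ 14·15 ≡ 6.
  x = λ² - 4 - 4 = 36 - 8 ≡ 11; y = λ·(4 - 11) - 4 ≡ 5. → (11, 5)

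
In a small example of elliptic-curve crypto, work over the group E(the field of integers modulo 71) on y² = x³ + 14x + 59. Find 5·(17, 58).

(66, 52)

Write P = (17, 58).
Double-and-add on 5 = (101)₂. Start with P = (17, 58) for the leading 1-bit.
double: tangent at (17, 58): λ = (3·17² + 14)/(2·58) ≡ 29/45. 45⁻¹ ≡ 30 (mod 71), so λ ≡ 29·30 ≡ 18.
  x = λ² - 17 - 17 = 324 - 34 ≡ 6; y = λ·(17 - 6) - 58 ≡ 69. → (6, 69)
double: tangent at (6, 69): λ = (3·6² + 14)/(2·69) ≡ 51/67. 67⁻¹ ≡ 53 (mod 71), so λ ≡ 51·53 ≡ 5.
  x = λ² - 6 - 6 = 25 - 12 ≡ 13; y = λ·(6 - 13) - 69 ≡ 38. → (13, 38)
add P: (13, 38) + (17, 58). λ = (58 - 38)/(17 - 13) ≡ 20/4 mod 71. 4⁻¹ ≡ 18 (mod 71), so λ ≡ 5.
  x = λ² - 13 - 17 = 25 - 30 ≡ 66; y = λ·(13 - 66) - 38 ≡ 52. → (66, 52)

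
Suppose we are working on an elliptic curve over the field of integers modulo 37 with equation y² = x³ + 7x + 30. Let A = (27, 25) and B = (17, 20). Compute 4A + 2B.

(26, 18)

First 4A:
Repeated addition: build up to 4A.
2A: tangent at (27, 25): λ = (3·27² + 7)/(2·25) ≡ 11/13. 13⁻¹ ≡ 20 (mod 37), so λ ≡ 11·20 ≡ 35.
  x = λ² - 27 - 27 = 1225 - 54 ≡ 24; y = λ·(27 - 24) - 25 ≡ 6. → (24, 6)
3A: (24, 6) + (27, 25). λ = (25 - 6)/(27 - 24) ≡ 19/3 mod 37. 3⁻¹ ≡ 25 (mod 37), so λ ≡ 31.
  x = λ² - 24 - 27 = 961 - 51 ≡ 22; y = λ·(24 - 22) - 6 ≡ 19. → (22, 19)
4A: (22, 19) + (27, 25). λ = (25 - 19)/(27 - 22) ≡ 6/5 mod 37. 5⁻¹ ≡ 15 (mod 37) since 5·15 = 75 ≡ 1, so λ ≡ 16.
  x = λ² - 22 - 27 = 256 - 49 ≡ 22; y = λ·(22 - 22) - 19 ≡ 18. → (22, 18)
4A = (22, 18).
Next 2B:
Repeated addition: build up to 2B.
2B: tangent at (17, 20): λ = (3·17² + 7)/(2·20) ≡ 23/3. 3⁻¹ ≡ 25 (mod 37) since 3·25 = 75 ≡ 1, so λ ≡ 23·25 ≡ 20.
  x = λ² - 17 - 17 = 400 - 34 ≡ 33; y = λ·(17 - 33) - 20 ≡ 30. → (33, 30)
2B = (33, 30).
Finally 4A + 2B:
(22, 18) + (33, 30). λ = (30 - 18)/(33 - 22) ≡ 12/11 mod 37. 11⁻¹ ≡ 27 (mod 37), so λ ≡ 28.
  x = λ² - 22 - 33 = 784 - 55 ≡ 26; y = λ·(22 - 26) - 18 ≡ 18. → (26, 18)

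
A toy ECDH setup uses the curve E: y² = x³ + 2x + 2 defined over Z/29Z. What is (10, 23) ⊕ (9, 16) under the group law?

(1, 11)

(10, 23) + (9, 16). λ = (16 - 23)/(9 - 10) ≡ 22/28 mod 29. 28⁻¹ ≡ 28 (mod 29), so λ ≡ 7.
  x = λ² - 10 - 9 = 49 - 19 ≡ 1; y = λ·(10 - 1) - 23 ≡ 11. → (1, 11)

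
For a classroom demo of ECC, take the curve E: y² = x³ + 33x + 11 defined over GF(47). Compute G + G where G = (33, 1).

(6, 40)

tangent at (33, 1): λ = (3·33² + 33)/(2·1) ≡ 10/2. 2⁻¹ ≡ 24 (mod 47), so λ ≡ 10·24 ≡ 5.
  x = λ² - 33 - 33 = 25 - 66 ≡ 6; y = λ·(33 - 6) - 1 ≡ 40. → (6, 40)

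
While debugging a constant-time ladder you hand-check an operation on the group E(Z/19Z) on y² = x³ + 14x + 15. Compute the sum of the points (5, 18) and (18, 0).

(5, 1)

(5, 18) + (18, 0). λ = (0 - 18)/(18 - 5) ≡ 1/13 mod 19. 13⁻¹ ≡ 3 (mod 19) since 13·3 = 39 ≡ 1, so λ ≡ 3.
  x = λ² - 5 - 18 = 9 - 23 ≡ 5; y = λ·(5 - 5) - 18 ≡ 1. → (5, 1)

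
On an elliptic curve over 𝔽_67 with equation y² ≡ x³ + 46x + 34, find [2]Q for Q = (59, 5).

tangent at (59, 5): λ = (3·59² + 46)/(2·5) ≡ 37/10. 10⁻¹ ≡ 47 (mod 67) since 10·47 = 470 ≡ 1, so λ ≡ 37·47 ≡ 64.
  x = λ² - 59 - 59 = 4096 - 118 ≡ 25; y = λ·(59 - 25) - 5 ≡ 27. → (25, 27)

(25, 27)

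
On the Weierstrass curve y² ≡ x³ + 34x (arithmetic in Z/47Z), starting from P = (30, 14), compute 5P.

Double-and-add on 5 = (101)₂. Start with P = (30, 14) for the leading 1-bit.
double: tangent at (30, 14): λ = (3·30² + 34)/(2·14) ≡ 8/28. 28⁻¹ ≡ 42 (mod 47), so λ ≡ 8·42 ≡ 7.
  x = λ² - 30 - 30 = 49 - 60 ≡ 36; y = λ·(30 - 36) - 14 ≡ 38. → (36, 38)
double: tangent at (36, 38): λ = (3·36² + 34)/(2·38) ≡ 21/29. 29⁻¹ ≡ 13 (mod 47), so λ ≡ 21·13 ≡ 38.
  x = λ² - 36 - 36 = 1444 - 72 ≡ 9; y = λ·(36 - 9) - 38 ≡ 1. → (9, 1)
add P: (9, 1) + (30, 14). λ = (14 - 1)/(30 - 9) ≡ 13/21 mod 47. 21⁻¹ ≡ 9 (mod 47) since 21·9 = 189 ≡ 1, so λ ≡ 23.
  x = λ² - 9 - 30 = 529 - 39 ≡ 20; y = λ·(9 - 20) - 1 ≡ 28. → (20, 28)

(20, 28)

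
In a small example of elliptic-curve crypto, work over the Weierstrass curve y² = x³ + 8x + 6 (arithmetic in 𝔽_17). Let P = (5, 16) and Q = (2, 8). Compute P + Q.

(5, 16) + (2, 8). λ = (8 - 16)/(2 - 5) ≡ 9/14 mod 17. 14⁻¹ ≡ 11 (mod 17), so λ ≡ 14.
  x = λ² - 5 - 2 = 196 - 7 ≡ 2; y = λ·(5 - 2) - 16 ≡ 9. → (2, 9)

(2, 9)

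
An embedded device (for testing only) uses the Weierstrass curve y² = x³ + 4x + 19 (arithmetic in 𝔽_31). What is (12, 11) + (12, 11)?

(17, 28)

tangent at (12, 11): λ = (3·12² + 4)/(2·11) ≡ 2/22. 22⁻¹ ≡ 24 (mod 31) since 22·24 = 528 ≡ 1, so λ ≡ 2·24 ≡ 17.
  x = λ² - 12 - 12 = 289 - 24 ≡ 17; y = λ·(12 - 17) - 11 ≡ 28. → (17, 28)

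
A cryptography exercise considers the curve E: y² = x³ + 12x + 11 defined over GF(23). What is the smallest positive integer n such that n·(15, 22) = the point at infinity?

11

2P: tangent at (15, 22): λ = (3·15² + 12)/(2·22) ≡ 20/21. 21⁻¹ ≡ 11 (mod 23), so λ ≡ 20·11 ≡ 13.
  x = λ² - 15 - 15 = 169 - 30 ≡ 1; y = λ·(15 - 1) - 22 ≡ 22. → (1, 22)
3P: (1, 22) + (15, 22). λ = (22 - 22)/(15 - 1) ≡ 0/14 mod 23. 14⁻¹ ≡ 5 (mod 23) since 14·5 = 70 ≡ 1, so λ ≡ 0.
  x = λ² - 1 - 15 = 0 - 16 ≡ 7; y = λ·(1 - 7) - 22 ≡ 1. → (7, 1)
4P: (7, 1) + (15, 22). λ = (22 - 1)/(15 - 7) ≡ 21/8 mod 23. 8⁻¹ ≡ 3 (mod 23) since 8·3 = 24 ≡ 1, so λ ≡ 17.
  x = λ² - 7 - 15 = 289 - 22 ≡ 14; y = λ·(7 - 14) - 1 ≡ 18. → (14, 18)
5P: (14, 18) + (15, 22). λ = (22 - 18)/(15 - 14) ≡ 4/1 mod 23. 1⁻¹ ≡ 1 (mod 23) since 1·1 = 1 ≡ 1, so λ ≡ 4.
  x = λ² - 14 - 15 = 16 - 29 ≡ 10; y = λ·(14 - 10) - 18 ≡ 21. → (10, 21)
6P: (10, 21) + (15, 22). λ = (22 - 21)/(15 - 10) ≡ 1/5 mod 23. 5⁻¹ ≡ 14 (mod 23), so λ ≡ 14.
  x = λ² - 10 - 15 = 196 - 25 ≡ 10; y = λ·(10 - 10) - 21 ≡ 2. → (10, 2)
7P: (10, 2) + (15, 22). λ = (22 - 2)/(15 - 10) ≡ 20/5 mod 23. 5⁻¹ ≡ 14 (mod 23), so λ ≡ 4.
  x = λ² - 10 - 15 = 16 - 25 ≡ 14; y = λ·(10 - 14) - 2 ≡ 5. → (14, 5)
8P: (14, 5) + (15, 22). λ = (22 - 5)/(15 - 14) ≡ 17/1 mod 23. 1⁻¹ ≡ 1 (mod 23) since 1·1 = 1 ≡ 1, so λ ≡ 17.
  x = λ² - 14 - 15 = 289 - 29 ≡ 7; y = λ·(14 - 7) - 5 ≡ 22. → (7, 22)
9P: (7, 22) + (15, 22). λ = (22 - 22)/(15 - 7) ≡ 0/8 mod 23. 8⁻¹ ≡ 3 (mod 23), so λ ≡ 0.
  x = λ² - 7 - 15 = 0 - 22 ≡ 1; y = λ·(7 - 1) - 22 ≡ 1. → (1, 1)
10P: (1, 1) + (15, 22). λ = (22 - 1)/(15 - 1) ≡ 21/14 mod 23. 14⁻¹ ≡ 5 (mod 23) since 14·5 = 70 ≡ 1, so λ ≡ 13.
  x = λ² - 1 - 15 = 169 - 16 ≡ 15; y = λ·(1 - 15) - 1 ≡ 1. → (15, 1)
11P: (15, 1) + (15, 22): same x and y₁ ≡ -y₂, so the sum is the point at infinity.
11P = the point at infinity, so the order is 11.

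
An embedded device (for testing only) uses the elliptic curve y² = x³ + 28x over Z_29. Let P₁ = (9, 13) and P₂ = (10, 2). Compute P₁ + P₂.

(9, 13) + (10, 2). λ = (2 - 13)/(10 - 9) ≡ 18/1 mod 29. 1⁻¹ ≡ 1 (mod 29), so λ ≡ 18.
  x = λ² - 9 - 10 = 324 - 19 ≡ 15; y = λ·(9 - 15) - 13 ≡ 24. → (15, 24)

(15, 24)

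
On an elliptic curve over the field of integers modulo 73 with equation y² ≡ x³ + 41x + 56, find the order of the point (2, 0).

2P: (2, 0) + (2, 0): same x and y₁ ≡ -y₂, so the sum is 𝒪.
2P = 𝒪, so the order is 2.

2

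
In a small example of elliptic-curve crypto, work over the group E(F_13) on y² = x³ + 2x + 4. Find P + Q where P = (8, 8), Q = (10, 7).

(8, 8) + (10, 7). λ = (7 - 8)/(10 - 8) ≡ 12/2 mod 13. 2⁻¹ ≡ 7 (mod 13), so λ ≡ 6.
  x = λ² - 8 - 10 = 36 - 18 ≡ 5; y = λ·(8 - 5) - 8 ≡ 10. → (5, 10)

(5, 10)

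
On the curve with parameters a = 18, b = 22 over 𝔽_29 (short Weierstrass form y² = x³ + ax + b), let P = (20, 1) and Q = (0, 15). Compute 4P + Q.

(26, 12)

First 4P:
Repeated addition: build up to 4P.
2P: tangent at (20, 1): λ = (3·20² + 18)/(2·1) ≡ 0/2. 2⁻¹ ≡ 15 (mod 29) since 2·15 = 30 ≡ 1, so λ ≡ 0·15 ≡ 0.
  x = λ² - 20 - 20 = 0 - 40 ≡ 18; y = λ·(20 - 18) - 1 ≡ 28. → (18, 28)
3P: (18, 28) + (20, 1). λ = (1 - 28)/(20 - 18) ≡ 2/2 mod 29. 2⁻¹ ≡ 15 (mod 29), so λ ≡ 1.
  x = λ² - 18 - 20 = 1 - 38 ≡ 21; y = λ·(18 - 21) - 28 ≡ 27. → (21, 27)
4P: (21, 27) + (20, 1). λ = (1 - 27)/(20 - 21) ≡ 3/28 mod 29. 28⁻¹ ≡ 28 (mod 29), so λ ≡ 26.
  x = λ² - 21 - 20 = 676 - 41 ≡ 26; y = λ·(21 - 26) - 27 ≡ 17. → (26, 17)
4P = (26, 17).
Finally 4P + Q:
(26, 17) + (0, 15). λ = (15 - 17)/(0 - 26) ≡ 27/3 mod 29. 3⁻¹ ≡ 10 (mod 29), so λ ≡ 9.
  x = λ² - 26 - 0 = 81 - 26 ≡ 26; y = λ·(26 - 26) - 17 ≡ 12. → (26, 12)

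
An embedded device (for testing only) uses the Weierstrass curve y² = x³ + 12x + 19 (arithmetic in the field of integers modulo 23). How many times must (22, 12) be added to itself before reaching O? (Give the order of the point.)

9

2P: tangent at (22, 12): λ = (3·22² + 12)/(2·12) ≡ 15/1. 1⁻¹ ≡ 1 (mod 23), so λ ≡ 15·1 ≡ 15.
  x = λ² - 22 - 22 = 225 - 44 ≡ 20; y = λ·(22 - 20) - 12 ≡ 18. → (20, 18)
3P: (20, 18) + (22, 12). λ = (12 - 18)/(22 - 20) ≡ 17/2 mod 23. 2⁻¹ ≡ 12 (mod 23), so λ ≡ 20.
  x = λ² - 20 - 22 = 400 - 42 ≡ 13; y = λ·(20 - 13) - 18 ≡ 7. → (13, 7)
4P: (13, 7) + (22, 12). λ = (12 - 7)/(22 - 13) ≡ 5/9 mod 23. 9⁻¹ ≡ 18 (mod 23) since 9·18 = 162 ≡ 1, so λ ≡ 21.
  x = λ² - 13 - 22 = 441 - 35 ≡ 15; y = λ·(13 - 15) - 7 ≡ 20. → (15, 20)
5P: (15, 20) + (22, 12). λ = (12 - 20)/(22 - 15) ≡ 15/7 mod 23. 7⁻¹ ≡ 10 (mod 23), so λ ≡ 12.
  x = λ² - 15 - 22 = 144 - 37 ≡ 15; y = λ·(15 - 15) - 20 ≡ 3. → (15, 3)
6P: (15, 3) + (22, 12). λ = (12 - 3)/(22 - 15) ≡ 9/7 mod 23. 7⁻¹ ≡ 10 (mod 23), so λ ≡ 21.
  x = λ² - 15 - 22 = 441 - 37 ≡ 13; y = λ·(15 - 13) - 3 ≡ 16. → (13, 16)
7P: (13, 16) + (22, 12). λ = (12 - 16)/(22 - 13) ≡ 19/9 mod 23. 9⁻¹ ≡ 18 (mod 23), so λ ≡ 20.
  x = λ² - 13 - 22 = 400 - 35 ≡ 20; y = λ·(13 - 20) - 16 ≡ 5. → (20, 5)
8P: (20, 5) + (22, 12). λ = (12 - 5)/(22 - 20) ≡ 7/2 mod 23. 2⁻¹ ≡ 12 (mod 23) since 2·12 = 24 ≡ 1, so λ ≡ 15.
  x = λ² - 20 - 22 = 225 - 42 ≡ 22; y = λ·(20 - 22) - 5 ≡ 11. → (22, 11)
9P: (22, 11) + (22, 12): same x and y₁ ≡ -y₂, so the sum is O.
9P = O, so the order is 9.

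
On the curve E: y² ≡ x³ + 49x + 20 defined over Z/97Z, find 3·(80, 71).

Write Q = (80, 71).
Repeated addition: build up to 3Q.
2Q: tangent at (80, 71): λ = (3·80² + 49)/(2·71) ≡ 43/45. 45⁻¹ ≡ 69 (mod 97) since 45·69 = 3105 ≡ 1, so λ ≡ 43·69 ≡ 57.
  x = λ² - 80 - 80 = 3249 - 160 ≡ 82; y = λ·(80 - 82) - 71 ≡ 9. → (82, 9)
3Q: (82, 9) + (80, 71). λ = (71 - 9)/(80 - 82) ≡ 62/95 mod 97. 95⁻¹ ≡ 48 (mod 97), so λ ≡ 66.
  x = λ² - 82 - 80 = 4356 - 162 ≡ 23; y = λ·(82 - 23) - 9 ≡ 5. → (23, 5)

(23, 5)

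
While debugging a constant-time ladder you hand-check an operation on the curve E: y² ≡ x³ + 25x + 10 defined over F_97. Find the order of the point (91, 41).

2P: tangent at (91, 41): λ = (3·91² + 25)/(2·41) ≡ 36/82. 82⁻¹ ≡ 84 (mod 97), so λ ≡ 36·84 ≡ 17.
  x = λ² - 91 - 91 = 289 - 182 ≡ 10; y = λ·(91 - 10) - 41 ≡ 75. → (10, 75)
3P: (10, 75) + (91, 41). λ = (41 - 75)/(91 - 10) ≡ 63/81 mod 97. 81⁻¹ ≡ 6 (mod 97) since 81·6 = 486 ≡ 1, so λ ≡ 87.
  x = λ² - 10 - 91 = 7569 - 101 ≡ 96; y = λ·(10 - 96) - 75 ≡ 9. → (96, 9)
4P: (96, 9) + (91, 41). λ = (41 - 9)/(91 - 96) ≡ 32/92 mod 97. 92⁻¹ ≡ 58 (mod 97) since 92·58 = 5336 ≡ 1, so λ ≡ 13.
  x = λ² - 96 - 91 = 169 - 187 ≡ 79; y = λ·(96 - 79) - 9 ≡ 18. → (79, 18)
5P: (79, 18) + (91, 41). λ = (41 - 18)/(91 - 79) ≡ 23/12 mod 97. 12⁻¹ ≡ 89 (mod 97), so λ ≡ 10.
  x = λ² - 79 - 91 = 100 - 170 ≡ 27; y = λ·(79 - 27) - 18 ≡ 17. → (27, 17)
6P: (27, 17) + (91, 41). λ = (41 - 17)/(91 - 27) ≡ 24/64 mod 97. 64⁻¹ ≡ 47 (mod 97), so λ ≡ 61.
  x = λ² - 27 - 91 = 3721 - 118 ≡ 14; y = λ·(27 - 14) - 17 ≡ 0. → (14, 0)
7P: (14, 0) + (91, 41). λ = (41 - 0)/(91 - 14) ≡ 41/77 mod 97. 77⁻¹ ≡ 63 (mod 97), so λ ≡ 61.
  x = λ² - 14 - 91 = 3721 - 105 ≡ 27; y = λ·(14 - 27) - 0 ≡ 80. → (27, 80)
8P: (27, 80) + (91, 41). λ = (41 - 80)/(91 - 27) ≡ 58/64 mod 97. 64⁻¹ ≡ 47 (mod 97) since 64·47 = 3008 ≡ 1, so λ ≡ 10.
  x = λ² - 27 - 91 = 100 - 118 ≡ 79; y = λ·(27 - 79) - 80 ≡ 79. → (79, 79)
9P: (79, 79) + (91, 41). λ = (41 - 79)/(91 - 79) ≡ 59/12 mod 97. 12⁻¹ ≡ 89 (mod 97), so λ ≡ 13.
  x = λ² - 79 - 91 = 169 - 170 ≡ 96; y = λ·(79 - 96) - 79 ≡ 88. → (96, 88)
10P: (96, 88) + (91, 41). λ = (41 - 88)/(91 - 96) ≡ 50/92 mod 97. 92⁻¹ ≡ 58 (mod 97), so λ ≡ 87.
  x = λ² - 96 - 91 = 7569 - 187 ≡ 10; y = λ·(96 - 10) - 88 ≡ 22. → (10, 22)
11P: (10, 22) + (91, 41). λ = (41 - 22)/(91 - 10) ≡ 19/81 mod 97. 81⁻¹ ≡ 6 (mod 97) since 81·6 = 486 ≡ 1, so λ ≡ 17.
  x = λ² - 10 - 91 = 289 - 101 ≡ 91; y = λ·(10 - 91) - 22 ≡ 56. → (91, 56)
12P: (91, 56) + (91, 41): same x and y₁ ≡ -y₂, so the sum is ∞.
12P = ∞, so the order is 12.

12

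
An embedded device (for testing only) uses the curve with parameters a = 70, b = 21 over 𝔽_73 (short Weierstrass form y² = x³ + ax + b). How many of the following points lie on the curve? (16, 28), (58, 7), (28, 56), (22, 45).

(16, 28): 28² ≡ 54, rhs ≡ 54 → on.
(58, 7): 7² ≡ 49, rhs ≡ 49 → on.
(28, 56): 56² ≡ 70, rhs ≡ 62 → off.
(22, 45): 45² ≡ 54, rhs ≡ 18 → off.

2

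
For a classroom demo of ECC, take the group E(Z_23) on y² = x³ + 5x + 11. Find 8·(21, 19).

(21, 4)

Write G = (21, 19).
Repeated addition: build up to 8G.
2G: tangent at (21, 19): λ = (3·21² + 5)/(2·19) ≡ 17/15. 15⁻¹ ≡ 20 (mod 23) since 15·20 = 300 ≡ 1, so λ ≡ 17·20 ≡ 18.
  x = λ² - 21 - 21 = 324 - 42 ≡ 6; y = λ·(21 - 6) - 19 ≡ 21. → (6, 21)
3G: (6, 21) + (21, 19). λ = (19 - 21)/(21 - 6) ≡ 21/15 mod 23. 15⁻¹ ≡ 20 (mod 23), so λ ≡ 6.
  x = λ² - 6 - 21 = 36 - 27 ≡ 9; y = λ·(6 - 9) - 21 ≡ 7. → (9, 7)
4G: (9, 7) + (21, 19). λ = (19 - 7)/(21 - 9) ≡ 12/12 mod 23. 12⁻¹ ≡ 2 (mod 23), so λ ≡ 1.
  x = λ² - 9 - 21 = 1 - 30 ≡ 17; y = λ·(9 - 17) - 7 ≡ 8. → (17, 8)
5G: (17, 8) + (21, 19). λ = (19 - 8)/(21 - 17) ≡ 11/4 mod 23. 4⁻¹ ≡ 6 (mod 23) since 4·6 = 24 ≡ 1, so λ ≡ 20.
  x = λ² - 17 - 21 = 400 - 38 ≡ 17; y = λ·(17 - 17) - 8 ≡ 15. → (17, 15)
6G: (17, 15) + (21, 19). λ = (19 - 15)/(21 - 17) ≡ 4/4 mod 23. 4⁻¹ ≡ 6 (mod 23), so λ ≡ 1.
  x = λ² - 17 - 21 = 1 - 38 ≡ 9; y = λ·(17 - 9) - 15 ≡ 16. → (9, 16)
7G: (9, 16) + (21, 19). λ = (19 - 16)/(21 - 9) ≡ 3/12 mod 23. 12⁻¹ ≡ 2 (mod 23) since 12·2 = 24 ≡ 1, so λ ≡ 6.
  x = λ² - 9 - 21 = 36 - 30 ≡ 6; y = λ·(9 - 6) - 16 ≡ 2. → (6, 2)
8G: (6, 2) + (21, 19). λ = (19 - 2)/(21 - 6) ≡ 17/15 mod 23. 15⁻¹ ≡ 20 (mod 23), so λ ≡ 18.
  x = λ² - 6 - 21 = 324 - 27 ≡ 21; y = λ·(6 - 21) - 2 ≡ 4. → (21, 4)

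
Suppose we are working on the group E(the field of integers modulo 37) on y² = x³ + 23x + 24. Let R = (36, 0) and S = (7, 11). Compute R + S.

(30, 36)

(36, 0) + (7, 11). λ = (11 - 0)/(7 - 36) ≡ 11/8 mod 37. 8⁻¹ ≡ 14 (mod 37), so λ ≡ 6.
  x = λ² - 36 - 7 = 36 - 43 ≡ 30; y = λ·(36 - 30) - 0 ≡ 36. → (30, 36)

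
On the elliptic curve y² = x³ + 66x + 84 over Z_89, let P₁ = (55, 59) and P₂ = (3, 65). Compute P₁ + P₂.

(55, 59) + (3, 65). λ = (65 - 59)/(3 - 55) ≡ 6/37 mod 89. 37⁻¹ ≡ 77 (mod 89), so λ ≡ 17.
  x = λ² - 55 - 3 = 289 - 58 ≡ 53; y = λ·(55 - 53) - 59 ≡ 64. → (53, 64)

(53, 64)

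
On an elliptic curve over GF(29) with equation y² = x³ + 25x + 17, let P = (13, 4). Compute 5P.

Repeated addition: build up to 5P.
2P: tangent at (13, 4): λ = (3·13² + 25)/(2·4) ≡ 10/8. 8⁻¹ ≡ 11 (mod 29), so λ ≡ 10·11 ≡ 23.
  x = λ² - 13 - 13 = 529 - 26 ≡ 10; y = λ·(13 - 10) - 4 ≡ 7. → (10, 7)
3P: (10, 7) + (13, 4). λ = (4 - 7)/(13 - 10) ≡ 26/3 mod 29. 3⁻¹ ≡ 10 (mod 29), so λ ≡ 28.
  x = λ² - 10 - 13 = 784 - 23 ≡ 7; y = λ·(10 - 7) - 7 ≡ 19. → (7, 19)
4P: (7, 19) + (13, 4). λ = (4 - 19)/(13 - 7) ≡ 14/6 mod 29. 6⁻¹ ≡ 5 (mod 29) since 6·5 = 30 ≡ 1, so λ ≡ 12.
  x = λ² - 7 - 13 = 144 - 20 ≡ 8; y = λ·(7 - 8) - 19 ≡ 27. → (8, 27)
5P: (8, 27) + (13, 4). λ = (4 - 27)/(13 - 8) ≡ 6/5 mod 29. 5⁻¹ ≡ 6 (mod 29), so λ ≡ 7.
  x = λ² - 8 - 13 = 49 - 21 ≡ 28; y = λ·(8 - 28) - 27 ≡ 7. → (28, 7)

(28, 7)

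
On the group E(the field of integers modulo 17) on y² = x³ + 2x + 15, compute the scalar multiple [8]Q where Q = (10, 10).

(14, 4)

Double-and-add on 8 = (1000)₂. Start with Q = (10, 10) for the leading 1-bit.
double: tangent at (10, 10): λ = (3·10² + 2)/(2·10) ≡ 13/3. 3⁻¹ ≡ 6 (mod 17) since 3·6 = 18 ≡ 1, so λ ≡ 13·6 ≡ 10.
  x = λ² - 10 - 10 = 100 - 20 ≡ 12; y = λ·(10 - 12) - 10 ≡ 4. → (12, 4)
double: tangent at (12, 4): λ = (3·12² + 2)/(2·4) ≡ 9/8. 8⁻¹ ≡ 15 (mod 17), so λ ≡ 9·15 ≡ 16.
  x = λ² - 12 - 12 = 256 - 24 ≡ 11; y = λ·(12 - 11) - 4 ≡ 12. → (11, 12)
double: tangent at (11, 12): λ = (3·11² + 2)/(2·12) ≡ 8/7. 7⁻¹ ≡ 5 (mod 17) since 7·5 = 35 ≡ 1, so λ ≡ 8·5 ≡ 6.
  x = λ² - 11 - 11 = 36 - 22 ≡ 14; y = λ·(11 - 14) - 12 ≡ 4. → (14, 4)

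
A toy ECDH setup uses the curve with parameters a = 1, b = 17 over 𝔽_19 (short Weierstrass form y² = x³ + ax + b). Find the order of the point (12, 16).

7

2P: tangent at (12, 16): λ = (3·12² + 1)/(2·16) ≡ 15/13. 13⁻¹ ≡ 3 (mod 19), so λ ≡ 15·3 ≡ 7.
  x = λ² - 12 - 12 = 49 - 24 ≡ 6; y = λ·(12 - 6) - 16 ≡ 7. → (6, 7)
3P: (6, 7) + (12, 16). λ = (16 - 7)/(12 - 6) ≡ 9/6 mod 19. 6⁻¹ ≡ 16 (mod 19), so λ ≡ 11.
  x = λ² - 6 - 12 = 121 - 18 ≡ 8; y = λ·(6 - 8) - 7 ≡ 9. → (8, 9)
4P: (8, 9) + (12, 16). λ = (16 - 9)/(12 - 8) ≡ 7/4 mod 19. 4⁻¹ ≡ 5 (mod 19), so λ ≡ 16.
  x = λ² - 8 - 12 = 256 - 20 ≡ 8; y = λ·(8 - 8) - 9 ≡ 10. → (8, 10)
5P: (8, 10) + (12, 16). λ = (16 - 10)/(12 - 8) ≡ 6/4 mod 19. 4⁻¹ ≡ 5 (mod 19) since 4·5 = 20 ≡ 1, so λ ≡ 11.
  x = λ² - 8 - 12 = 121 - 20 ≡ 6; y = λ·(8 - 6) - 10 ≡ 12. → (6, 12)
6P: (6, 12) + (12, 16). λ = (16 - 12)/(12 - 6) ≡ 4/6 mod 19. 6⁻¹ ≡ 16 (mod 19) since 6·16 = 96 ≡ 1, so λ ≡ 7.
  x = λ² - 6 - 12 = 49 - 18 ≡ 12; y = λ·(6 - 12) - 12 ≡ 3. → (12, 3)
7P: (12, 3) + (12, 16): same x and y₁ ≡ -y₂, so the sum is the point at infinity.
7P = the point at infinity, so the order is 7.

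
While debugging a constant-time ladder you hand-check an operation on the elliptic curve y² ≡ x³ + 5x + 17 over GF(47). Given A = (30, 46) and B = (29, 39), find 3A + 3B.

First 3A:
Repeated addition: build up to 3A.
2A: tangent at (30, 46): λ = (3·30² + 5)/(2·46) ≡ 26/45. 45⁻¹ ≡ 23 (mod 47), so λ ≡ 26·23 ≡ 34.
  x = λ² - 30 - 30 = 1156 - 60 ≡ 15; y = λ·(30 - 15) - 46 ≡ 41. → (15, 41)
3A: (15, 41) + (30, 46). λ = (46 - 41)/(30 - 15) ≡ 5/15 mod 47. 15⁻¹ ≡ 22 (mod 47) since 15·22 = 330 ≡ 1, so λ ≡ 16.
  x = λ² - 15 - 30 = 256 - 45 ≡ 23; y = λ·(15 - 23) - 41 ≡ 19. → (23, 19)
3A = (23, 19).
Next 3B:
Repeated addition: build up to 3B.
2B: tangent at (29, 39): λ = (3·29² + 5)/(2·39) ≡ 37/31. 31⁻¹ ≡ 44 (mod 47), so λ ≡ 37·44 ≡ 30.
  x = λ² - 29 - 29 = 900 - 58 ≡ 43; y = λ·(29 - 43) - 39 ≡ 11. → (43, 11)
3B: (43, 11) + (29, 39). λ = (39 - 11)/(29 - 43) ≡ 28/33 mod 47. 33⁻¹ ≡ 10 (mod 47), so λ ≡ 45.
  x = λ² - 43 - 29 = 2025 - 72 ≡ 26; y = λ·(43 - 26) - 11 ≡ 2. → (26, 2)
3B = (26, 2).
Finally 3A + 3B:
(23, 19) + (26, 2). λ = (2 - 19)/(26 - 23) ≡ 30/3 mod 47. 3⁻¹ ≡ 16 (mod 47) since 3·16 = 48 ≡ 1, so λ ≡ 10.
  x = λ² - 23 - 26 = 100 - 49 ≡ 4; y = λ·(23 - 4) - 19 ≡ 30. → (4, 30)

(4, 30)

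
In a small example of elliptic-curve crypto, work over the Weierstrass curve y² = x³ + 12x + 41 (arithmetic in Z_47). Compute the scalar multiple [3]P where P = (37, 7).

Repeated addition: build up to 3P.
2P: tangent at (37, 7): λ = (3·37² + 12)/(2·7) ≡ 30/14. 14⁻¹ ≡ 37 (mod 47) since 14·37 = 518 ≡ 1, so λ ≡ 30·37 ≡ 29.
  x = λ² - 37 - 37 = 841 - 74 ≡ 15; y = λ·(37 - 15) - 7 ≡ 20. → (15, 20)
3P: (15, 20) + (37, 7). λ = (7 - 20)/(37 - 15) ≡ 34/22 mod 47. 22⁻¹ ≡ 15 (mod 47), so λ ≡ 40.
  x = λ² - 15 - 37 = 1600 - 52 ≡ 44; y = λ·(15 - 44) - 20 ≡ 42. → (44, 42)

(44, 42)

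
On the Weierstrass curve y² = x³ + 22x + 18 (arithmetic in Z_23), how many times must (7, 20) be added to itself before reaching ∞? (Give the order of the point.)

5

2P: tangent at (7, 20): λ = (3·7² + 22)/(2·20) ≡ 8/17. 17⁻¹ ≡ 19 (mod 23) since 17·19 = 323 ≡ 1, so λ ≡ 8·19 ≡ 14.
  x = λ² - 7 - 7 = 196 - 14 ≡ 21; y = λ·(7 - 21) - 20 ≡ 14. → (21, 14)
3P: (21, 14) + (7, 20). λ = (20 - 14)/(7 - 21) ≡ 6/9 mod 23. 9⁻¹ ≡ 18 (mod 23), so λ ≡ 16.
  x = λ² - 21 - 7 = 256 - 28 ≡ 21; y = λ·(21 - 21) - 14 ≡ 9. → (21, 9)
4P: (21, 9) + (7, 20). λ = (20 - 9)/(7 - 21) ≡ 11/9 mod 23. 9⁻¹ ≡ 18 (mod 23), so λ ≡ 14.
  x = λ² - 21 - 7 = 196 - 28 ≡ 7; y = λ·(21 - 7) - 9 ≡ 3. → (7, 3)
5P: (7, 3) + (7, 20): same x and y₁ ≡ -y₂, so the sum is ∞.
5P = ∞, so the order is 5.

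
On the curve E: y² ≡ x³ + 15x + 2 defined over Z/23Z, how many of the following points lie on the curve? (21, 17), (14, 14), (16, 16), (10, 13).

1

(21, 17): 17² ≡ 13, rhs ≡ 10 → off.
(14, 14): 14² ≡ 12, rhs ≡ 12 → on.
(16, 16): 16² ≡ 3, rhs ≡ 14 → off.
(10, 13): 13² ≡ 8, rhs ≡ 2 → off.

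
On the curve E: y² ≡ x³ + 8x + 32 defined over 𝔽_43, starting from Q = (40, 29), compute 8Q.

Repeated addition: build up to 8Q.
2Q: tangent at (40, 29): λ = (3·40² + 8)/(2·29) ≡ 35/15. 15⁻¹ ≡ 23 (mod 43) since 15·23 = 345 ≡ 1, so λ ≡ 35·23 ≡ 31.
  x = λ² - 40 - 40 = 961 - 80 ≡ 21; y = λ·(40 - 21) - 29 ≡ 1. → (21, 1)
3Q: (21, 1) + (40, 29). λ = (29 - 1)/(40 - 21) ≡ 28/19 mod 43. 19⁻¹ ≡ 34 (mod 43), so λ ≡ 6.
  x = λ² - 21 - 40 = 36 - 61 ≡ 18; y = λ·(21 - 18) - 1 ≡ 17. → (18, 17)
4Q: (18, 17) + (40, 29). λ = (29 - 17)/(40 - 18) ≡ 12/22 mod 43. 22⁻¹ ≡ 2 (mod 43), so λ ≡ 24.
  x = λ² - 18 - 40 = 576 - 58 ≡ 2; y = λ·(18 - 2) - 17 ≡ 23. → (2, 23)
5Q: (2, 23) + (40, 29). λ = (29 - 23)/(40 - 2) ≡ 6/38 mod 43. 38⁻¹ ≡ 17 (mod 43), so λ ≡ 16.
  x = λ² - 2 - 40 = 256 - 42 ≡ 42; y = λ·(2 - 42) - 23 ≡ 25. → (42, 25)
6Q: (42, 25) + (40, 29). λ = (29 - 25)/(40 - 42) ≡ 4/41 mod 43. 41⁻¹ ≡ 21 (mod 43) since 41·21 = 861 ≡ 1, so λ ≡ 41.
  x = λ² - 42 - 40 = 1681 - 82 ≡ 8; y = λ·(42 - 8) - 25 ≡ 36. → (8, 36)
7Q: (8, 36) + (40, 29). λ = (29 - 36)/(40 - 8) ≡ 36/32 mod 43. 32⁻¹ ≡ 39 (mod 43) since 32·39 = 1248 ≡ 1, so λ ≡ 28.
  x = λ² - 8 - 40 = 784 - 48 ≡ 5; y = λ·(8 - 5) - 36 ≡ 5. → (5, 5)
8Q: (5, 5) + (40, 29). λ = (29 - 5)/(40 - 5) ≡ 24/35 mod 43. 35⁻¹ ≡ 16 (mod 43) since 35·16 = 560 ≡ 1, so λ ≡ 40.
  x = λ² - 5 - 40 = 1600 - 45 ≡ 7; y = λ·(5 - 7) - 5 ≡ 1. → (7, 1)

(7, 1)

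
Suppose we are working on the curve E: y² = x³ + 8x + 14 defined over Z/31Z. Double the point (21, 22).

(7, 14)

tangent at (21, 22): λ = (3·21² + 8)/(2·22) ≡ 29/13. 13⁻¹ ≡ 12 (mod 31), so λ ≡ 29·12 ≡ 7.
  x = λ² - 21 - 21 = 49 - 42 ≡ 7; y = λ·(21 - 7) - 22 ≡ 14. → (7, 14)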